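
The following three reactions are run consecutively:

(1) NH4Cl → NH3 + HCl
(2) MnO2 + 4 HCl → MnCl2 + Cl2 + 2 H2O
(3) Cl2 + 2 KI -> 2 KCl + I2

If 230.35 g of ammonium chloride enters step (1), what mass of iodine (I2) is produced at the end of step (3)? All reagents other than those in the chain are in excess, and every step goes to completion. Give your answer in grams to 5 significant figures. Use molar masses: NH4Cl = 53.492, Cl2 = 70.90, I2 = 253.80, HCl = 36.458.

273.23 g

n(NH4Cl) = 230.35 / 53.492 = 4.30625 mol.
Reaction (1): NH4Cl→HCl ratio 1:1 ⇒ n(HCl) = 4.30625 mol.
Reaction (2): HCl→Cl2 ratio 4:1 ⇒ n(Cl2) = 1.07656 mol.
Reaction (3): Cl2→I2 ratio 1:1 ⇒ n(I2) = 1.07656 mol.
Mass of I2 = 1.07656 × 253.80 = 273.232 g.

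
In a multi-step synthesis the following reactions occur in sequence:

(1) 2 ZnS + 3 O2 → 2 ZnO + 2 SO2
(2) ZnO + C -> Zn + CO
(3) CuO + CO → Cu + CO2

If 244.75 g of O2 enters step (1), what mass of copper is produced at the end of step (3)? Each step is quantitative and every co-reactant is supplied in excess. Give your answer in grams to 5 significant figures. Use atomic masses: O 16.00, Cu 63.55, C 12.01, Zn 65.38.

324.04 g

M(O2) = 2(16.00) = 32.00 g/mol.
M(Cu) = 63.55 g/mol.
n(O2) = 244.75 / 32.00 = 7.64844 mol.
Reaction (1): O2→ZnO ratio 3:2 ⇒ n(ZnO) = 5.09896 mol.
Reaction (2): ZnO→CO ratio 1:1 ⇒ n(CO) = 5.09896 mol.
Reaction (3): CO→Cu ratio 1:1 ⇒ n(Cu) = 5.09896 mol.
Mass of Cu = 5.09896 × 63.55 = 324.039 g.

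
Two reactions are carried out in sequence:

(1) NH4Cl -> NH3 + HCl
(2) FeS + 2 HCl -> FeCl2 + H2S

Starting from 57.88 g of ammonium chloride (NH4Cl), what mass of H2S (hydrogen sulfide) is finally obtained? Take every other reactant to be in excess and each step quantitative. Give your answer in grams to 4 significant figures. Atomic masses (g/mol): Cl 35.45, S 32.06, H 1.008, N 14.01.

M(NH4Cl) = 14.01 + 4(1.008) + 35.45 = 53.492 g/mol.
M(H2S) = 2(1.008) + 32.06 = 34.076 g/mol.
n(NH4Cl) = 57.880 / 53.492 = 1.0820 mol.
Step 1 gives a 1:1 ratio of NH4Cl to HCl, so n(HCl) = 1.0820 mol.
In step 2 the HCl:H2S ratio is 2:1, so n(H2S) = 0.54102 mol.
Mass of H2S = 0.54102 × 34.076 = 18.436 g.

18.44 g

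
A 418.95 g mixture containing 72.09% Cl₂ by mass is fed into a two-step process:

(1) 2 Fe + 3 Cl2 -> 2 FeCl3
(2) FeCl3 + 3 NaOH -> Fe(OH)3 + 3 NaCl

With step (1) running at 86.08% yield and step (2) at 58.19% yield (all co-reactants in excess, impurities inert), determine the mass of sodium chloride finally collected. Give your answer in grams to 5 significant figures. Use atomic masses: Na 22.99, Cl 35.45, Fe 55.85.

249.39 g

Pure Cl2 = 418.95 × 0.7209 = 302.021 g.
M(Cl2) = 2(35.45) = 70.90 g/mol.
M(NaCl) = 22.99 + 35.45 = 58.44 g/mol.
n(Cl2) = 302.021 / 70.90 = 4.25982 mol.
Step 1 (Cl2:FeCl3 = 3:2): theoretical n(FeCl3) = 2.83988 mol; at 86.08% yield, n(FeCl3) = 2.44457 mol.
Step 2 (FeCl3:NaCl = 1:3): theoretical n(NaCl) = 7.33370 mol, so theoretical mass = 7.33370 × 58.44 = 428.582 g.
At 58.19% yield, actual mass of NaCl = 428.582 × 0.5819 = 249.392 g.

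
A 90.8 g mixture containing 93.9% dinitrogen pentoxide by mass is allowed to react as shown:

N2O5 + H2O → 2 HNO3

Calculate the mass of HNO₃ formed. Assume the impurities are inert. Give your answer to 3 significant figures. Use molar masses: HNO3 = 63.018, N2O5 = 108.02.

99.5 g

Mass of pure N2O5 = 90.8 g × 0.939 = 85.26 g.
n(N2O5) = 85.26 g / 108.02 g/mol = 0.7893 mol.
From the equation the N2O5:HNO3 mole ratio is 1:2, so n(HNO3) = 0.7893 × 2/1 = 1.579 mol.
Mass of HNO3 = 1.579 mol × 63.018 g/mol = 99.48 g.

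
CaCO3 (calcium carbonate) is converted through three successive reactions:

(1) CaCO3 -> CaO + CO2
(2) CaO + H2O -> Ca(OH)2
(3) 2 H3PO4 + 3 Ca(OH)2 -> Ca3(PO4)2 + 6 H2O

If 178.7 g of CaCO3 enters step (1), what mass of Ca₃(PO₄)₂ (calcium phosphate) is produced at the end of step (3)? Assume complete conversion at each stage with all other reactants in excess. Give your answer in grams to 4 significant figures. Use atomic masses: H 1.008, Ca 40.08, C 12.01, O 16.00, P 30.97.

184.6 g

M(CaCO3) = 40.08 + 12.01 + 3(16.00) = 100.09 g/mol.
M(Ca3(PO4)2) = 3(40.08) + 2(30.97) + 8(16.00) = 310.18 g/mol.
n(CaCO3) = 178.7 / 100.09 = 1.7854 mol.
Reaction (1): CaCO3→CaO ratio 1:1 ⇒ n(CaO) = 1.7854 mol.
Reaction (2): CaO→Ca(OH)2 ratio 1:1 ⇒ n(Ca(OH)2) = 1.7854 mol.
Reaction (3): Ca(OH)2→Ca3(PO4)2 ratio 3:1 ⇒ n(Ca3(PO4)2) = 0.59513 mol.
Mass of Ca3(PO4)2 = 0.59513 × 310.18 = 184.60 g.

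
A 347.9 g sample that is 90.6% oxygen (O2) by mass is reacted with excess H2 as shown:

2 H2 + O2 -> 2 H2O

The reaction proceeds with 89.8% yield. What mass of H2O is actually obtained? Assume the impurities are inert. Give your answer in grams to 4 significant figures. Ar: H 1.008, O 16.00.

Pure O2 available = 347.9 g × 0.906 = 315.20 g.
M(O2) = 2(16.00) = 32.00 g/mol.
M(H2O) = 2(1.008) + 16.00 = 18.016 g/mol.
n(O2) = 315.20 g / 32.00 g/mol = 9.8499 mol.
From the equation the O2:H2O mole ratio is 1:2, so n(H2O) = 9.8499 × 2/1 = 19.700 mol.
Mass of H2O = 19.700 mol × 18.016 g/mol = 354.91 g.
Actual mass collected = 354.91 g × 0.898 = 318.71 g.

318.7 g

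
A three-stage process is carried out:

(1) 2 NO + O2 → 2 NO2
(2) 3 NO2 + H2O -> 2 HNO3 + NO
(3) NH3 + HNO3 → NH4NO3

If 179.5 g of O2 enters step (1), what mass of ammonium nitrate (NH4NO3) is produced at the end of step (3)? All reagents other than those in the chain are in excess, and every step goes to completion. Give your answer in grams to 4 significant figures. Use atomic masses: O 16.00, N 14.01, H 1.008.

M(O2) = 2(16.00) = 32.00 g/mol.
M(NH4NO3) = 2(14.01) + 4(1.008) + 3(16.00) = 80.052 g/mol.
n(O2) = 179.5 / 32.00 = 5.6094 mol.
Reaction (1): O2→NO2 ratio 1:2 ⇒ n(NO2) = 11.219 mol.
Reaction (2): NO2→HNO3 ratio 3:2 ⇒ n(HNO3) = 7.4792 mol.
Reaction (3): HNO3→NH4NO3 ratio 1:1 ⇒ n(NH4NO3) = 7.4792 mol.
Mass of NH4NO3 = 7.4792 × 80.052 = 598.72 g.

598.7 g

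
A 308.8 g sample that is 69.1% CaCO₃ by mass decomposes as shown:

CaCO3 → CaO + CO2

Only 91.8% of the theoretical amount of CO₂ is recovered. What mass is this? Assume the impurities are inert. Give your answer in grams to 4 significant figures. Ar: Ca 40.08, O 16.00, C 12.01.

86.13 g

Pure CaCO3 available = 308.8 g × 0.691 = 213.38 g.
M(CaCO3) = 40.08 + 12.01 + 3(16.00) = 100.09 g/mol.
M(CO2) = 12.01 + 2(16.00) = 44.01 g/mol.
n(CaCO3) = 213.38 g / 100.09 g/mol = 2.1319 mol.
From the equation the CaCO3:CO2 mole ratio is 1:1, so n(CO2) = 2.1319 × 1/1 = 2.1319 mol.
Mass of CO2 = 2.1319 mol × 44.01 g/mol = 93.824 g.
Actual mass collected = 93.824 g × 0.918 = 86.131 g.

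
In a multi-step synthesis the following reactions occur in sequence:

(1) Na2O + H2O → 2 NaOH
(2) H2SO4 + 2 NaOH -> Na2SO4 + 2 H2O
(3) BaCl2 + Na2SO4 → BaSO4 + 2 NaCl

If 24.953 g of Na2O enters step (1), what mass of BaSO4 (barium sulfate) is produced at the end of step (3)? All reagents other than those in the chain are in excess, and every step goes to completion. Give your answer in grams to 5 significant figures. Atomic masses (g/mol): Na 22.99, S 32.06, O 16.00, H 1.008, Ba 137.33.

93.962 g

M(Na2O) = 2(22.99) + 16.00 = 61.98 g/mol.
M(BaSO4) = 137.33 + 32.06 + 4(16.00) = 233.39 g/mol.
n(Na2O) = 24.953 / 61.98 = 0.402598 mol.
Reaction (1): Na2O→NaOH ratio 1:2 ⇒ n(NaOH) = 0.805195 mol.
Reaction (2): NaOH→Na2SO4 ratio 2:1 ⇒ n(Na2SO4) = 0.402598 mol.
Reaction (3): Na2SO4→BaSO4 ratio 1:1 ⇒ n(BaSO4) = 0.402598 mol.
Mass of BaSO4 = 0.402598 × 233.39 = 93.9623 g.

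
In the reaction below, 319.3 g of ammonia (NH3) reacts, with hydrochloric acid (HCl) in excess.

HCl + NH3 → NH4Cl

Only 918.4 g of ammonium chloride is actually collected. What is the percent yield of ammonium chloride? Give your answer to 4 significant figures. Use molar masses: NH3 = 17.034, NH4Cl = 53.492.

n(NH3) = 319.30 g / 17.034 g/mol = 18.745 mol.
From the equation the NH3:NH4Cl mole ratio is 1:1, so n(NH4Cl) = 18.745 × 1/1 = 18.745 mol.
Mass of NH4Cl = 18.745 mol × 53.492 g/mol = 1002.7 g.
This is the theoretical yield. Percent yield = 918.4 g / 1002.7 g × 100% = 91.593%.

91.59 %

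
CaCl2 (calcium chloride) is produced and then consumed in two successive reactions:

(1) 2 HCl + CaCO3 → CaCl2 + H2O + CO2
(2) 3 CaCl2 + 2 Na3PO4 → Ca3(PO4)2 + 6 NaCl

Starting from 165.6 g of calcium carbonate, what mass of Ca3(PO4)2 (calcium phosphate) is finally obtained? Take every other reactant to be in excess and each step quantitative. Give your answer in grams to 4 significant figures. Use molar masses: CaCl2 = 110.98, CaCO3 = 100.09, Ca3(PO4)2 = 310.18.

171.1 g

n(CaCO3) = 165.60 / 100.09 = 1.6545 mol.
Step 1 gives a 1:1 ratio of CaCO3 to CaCl2, so n(CaCl2) = 1.6545 mol.
In step 2 the CaCl2:Ca3(PO4)2 ratio is 3:1, so n(Ca3(PO4)2) = 0.55150 mol.
Mass of Ca3(PO4)2 = 0.55150 × 310.18 = 171.07 g.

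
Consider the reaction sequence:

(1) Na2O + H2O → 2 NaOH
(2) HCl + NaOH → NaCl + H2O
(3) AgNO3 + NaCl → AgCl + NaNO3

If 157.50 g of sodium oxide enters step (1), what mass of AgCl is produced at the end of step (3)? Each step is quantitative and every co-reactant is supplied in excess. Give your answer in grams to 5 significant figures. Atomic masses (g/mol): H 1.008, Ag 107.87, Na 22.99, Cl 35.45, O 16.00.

728.39 g

M(Na2O) = 2(22.99) + 16.00 = 61.98 g/mol.
M(AgCl) = 107.87 + 35.45 = 143.32 g/mol.
n(Na2O) = 157.50 / 61.98 = 2.54114 mol.
Reaction (1): Na2O→NaOH ratio 1:2 ⇒ n(NaOH) = 5.08228 mol.
Reaction (2): NaOH→NaCl ratio 1:1 ⇒ n(NaCl) = 5.08228 mol.
Reaction (3): NaCl→AgCl ratio 1:1 ⇒ n(AgCl) = 5.08228 mol.
Mass of AgCl = 5.08228 × 143.32 = 728.393 g.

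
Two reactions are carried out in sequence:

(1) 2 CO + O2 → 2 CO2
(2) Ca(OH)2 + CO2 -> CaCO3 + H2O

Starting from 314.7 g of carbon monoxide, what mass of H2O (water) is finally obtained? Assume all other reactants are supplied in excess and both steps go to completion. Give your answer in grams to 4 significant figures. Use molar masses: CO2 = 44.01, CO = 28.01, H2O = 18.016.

n(CO) = 314.70 / 28.01 = 11.235 mol.
Step 1 gives a 2:2 ratio of CO to CO2, so n(CO2) = 11.235 mol.
In step 2 the CO2:H2O ratio is 1:1, so n(H2O) = 11.235 mol.
Mass of H2O = 11.235 × 18.016 = 202.41 g.

202.4 g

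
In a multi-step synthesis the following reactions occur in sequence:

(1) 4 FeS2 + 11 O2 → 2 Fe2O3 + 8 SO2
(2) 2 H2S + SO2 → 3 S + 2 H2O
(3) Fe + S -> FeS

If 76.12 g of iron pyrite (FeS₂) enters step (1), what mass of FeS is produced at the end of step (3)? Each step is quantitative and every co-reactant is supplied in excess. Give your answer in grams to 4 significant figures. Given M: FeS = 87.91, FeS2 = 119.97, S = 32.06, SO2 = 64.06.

n(FeS2) = 76.12 / 119.97 = 0.63449 mol.
Reaction (1): FeS2→SO2 ratio 4:8 ⇒ n(SO2) = 1.2690 mol.
Reaction (2): SO2→S ratio 1:3 ⇒ n(S) = 3.8070 mol.
Reaction (3): S→FeS ratio 1:1 ⇒ n(FeS) = 3.8070 mol.
Mass of FeS = 3.8070 × 87.91 = 334.67 g.

334.7 g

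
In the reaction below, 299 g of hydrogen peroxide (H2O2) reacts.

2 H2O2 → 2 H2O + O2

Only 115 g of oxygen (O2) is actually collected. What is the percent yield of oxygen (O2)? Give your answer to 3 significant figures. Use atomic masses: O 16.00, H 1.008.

81.8 %

M(H2O2) = 2(1.008) + 2(16.00) = 34.016 g/mol.
M(O2) = 2(16.00) = 32.00 g/mol.
n(H2O2) = 299.0 g / 34.016 g/mol = 8.790 mol.
From the equation the H2O2:O2 mole ratio is 2:1, so n(O2) = 8.790 × 1/2 = 4.395 mol.
Mass of O2 = 4.395 mol × 32.00 g/mol = 140.6 g.
This is the theoretical yield. Percent yield = 115 g / 140.6 g × 100% = 81.77%.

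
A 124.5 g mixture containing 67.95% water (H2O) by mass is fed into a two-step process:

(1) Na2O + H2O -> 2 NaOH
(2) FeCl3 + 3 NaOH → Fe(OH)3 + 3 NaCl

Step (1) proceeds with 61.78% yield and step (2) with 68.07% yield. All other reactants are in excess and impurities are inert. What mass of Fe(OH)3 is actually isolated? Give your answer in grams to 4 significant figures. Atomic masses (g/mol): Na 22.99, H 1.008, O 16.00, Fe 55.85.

Pure H2O = 124.5 × 0.6795 = 84.598 g.
M(H2O) = 2(1.008) + 16.00 = 18.016 g/mol.
M(Fe(OH)3) = 55.85 + 3(16.00) + 3(1.008) = 106.874 g/mol.
n(H2O) = 84.598 / 18.016 = 4.6957 mol.
Step 1 (H2O:NaOH = 1:2): theoretical n(NaOH) = 9.3914 mol; at 61.78% yield, n(NaOH) = 5.8020 mol.
Step 2 (NaOH:Fe(OH)3 = 3:1): theoretical n(Fe(OH)3) = 1.9340 mol, so theoretical mass = 1.9340 × 106.874 = 206.69 g.
At 68.07% yield, actual mass of Fe(OH)3 = 206.69 × 0.6807 = 140.70 g.

140.7 g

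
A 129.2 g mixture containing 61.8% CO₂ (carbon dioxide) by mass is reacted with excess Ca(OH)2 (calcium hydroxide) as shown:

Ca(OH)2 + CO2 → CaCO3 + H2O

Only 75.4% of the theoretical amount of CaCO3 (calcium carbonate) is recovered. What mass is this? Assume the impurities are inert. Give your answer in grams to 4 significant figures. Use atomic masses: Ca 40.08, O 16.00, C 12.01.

136.9 g

Pure CO2 available = 129.2 g × 0.618 = 79.846 g.
M(CO2) = 12.01 + 2(16.00) = 44.01 g/mol.
M(CaCO3) = 40.08 + 12.01 + 3(16.00) = 100.09 g/mol.
n(CO2) = 79.846 g / 44.01 g/mol = 1.8143 mol.
From the equation the CO2:CaCO3 mole ratio is 1:1, so n(CaCO3) = 1.8143 × 1/1 = 1.8143 mol.
Mass of CaCO3 = 1.8143 mol × 100.09 g/mol = 181.59 g.
Actual mass collected = 181.59 g × 0.754 = 136.92 g.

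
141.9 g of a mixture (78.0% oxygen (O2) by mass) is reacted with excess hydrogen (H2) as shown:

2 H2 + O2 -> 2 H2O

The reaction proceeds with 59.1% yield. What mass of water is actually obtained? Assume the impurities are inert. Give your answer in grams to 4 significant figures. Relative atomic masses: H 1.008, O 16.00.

73.66 g

Pure O2 available = 141.9 g × 0.780 = 110.68 g.
M(O2) = 2(16.00) = 32.00 g/mol.
M(H2O) = 2(1.008) + 16.00 = 18.016 g/mol.
n(O2) = 110.68 g / 32.00 g/mol = 3.4588 mol.
From the equation the O2:H2O mole ratio is 1:2, so n(H2O) = 3.4588 × 2/1 = 6.9176 mol.
Mass of H2O = 6.9176 mol × 18.016 g/mol = 124.63 g.
Actual mass collected = 124.63 g × 0.591 = 73.655 g.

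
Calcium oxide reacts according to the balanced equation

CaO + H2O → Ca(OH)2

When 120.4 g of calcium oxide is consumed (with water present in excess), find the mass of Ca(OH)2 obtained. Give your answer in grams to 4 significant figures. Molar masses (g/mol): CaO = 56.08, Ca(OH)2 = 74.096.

159.1 g

n(CaO) = 120.40 g / 56.08 g/mol = 2.1469 mol.
From the equation the CaO:Ca(OH)2 mole ratio is 1:1, so n(Ca(OH)2) = 2.1469 × 1/1 = 2.1469 mol.
Mass of Ca(OH)2 = 2.1469 mol × 74.096 g/mol = 159.08 g.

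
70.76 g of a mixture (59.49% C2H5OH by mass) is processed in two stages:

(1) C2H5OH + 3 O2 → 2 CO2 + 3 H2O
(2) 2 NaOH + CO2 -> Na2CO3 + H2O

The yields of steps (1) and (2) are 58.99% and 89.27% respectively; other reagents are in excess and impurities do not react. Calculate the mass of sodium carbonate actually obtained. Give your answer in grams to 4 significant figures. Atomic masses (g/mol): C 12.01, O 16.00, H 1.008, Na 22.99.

Pure C2H5OH = 70.76 × 0.5949 = 42.095 g.
M(C2H5OH) = 2(12.01) + 6(1.008) + 16.00 = 46.068 g/mol.
M(Na2CO3) = 2(22.99) + 12.01 + 3(16.00) = 105.99 g/mol.
n(C2H5OH) = 42.095 / 46.068 = 0.91376 mol.
Step 1 (C2H5OH:CO2 = 1:2): theoretical n(CO2) = 1.8275 mol; at 58.99% yield, n(CO2) = 1.0781 mol.
Step 2 (CO2:Na2CO3 = 1:1): theoretical n(Na2CO3) = 1.0781 mol, so theoretical mass = 1.0781 × 105.99 = 114.26 g.
At 89.27% yield, actual mass of Na2CO3 = 114.26 × 0.8927 = 102.00 g.

102.0 g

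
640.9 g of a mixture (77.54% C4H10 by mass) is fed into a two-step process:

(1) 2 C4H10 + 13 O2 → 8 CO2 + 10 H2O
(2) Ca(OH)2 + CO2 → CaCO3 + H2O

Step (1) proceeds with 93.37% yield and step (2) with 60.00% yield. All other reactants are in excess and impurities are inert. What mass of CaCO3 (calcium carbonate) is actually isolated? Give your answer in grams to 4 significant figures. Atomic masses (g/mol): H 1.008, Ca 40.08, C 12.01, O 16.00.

1918 g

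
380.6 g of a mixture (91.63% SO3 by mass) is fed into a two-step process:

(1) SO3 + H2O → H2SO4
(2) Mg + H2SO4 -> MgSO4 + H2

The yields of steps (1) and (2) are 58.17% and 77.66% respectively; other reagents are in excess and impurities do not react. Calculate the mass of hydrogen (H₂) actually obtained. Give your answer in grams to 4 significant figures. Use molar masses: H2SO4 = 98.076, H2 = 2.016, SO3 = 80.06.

Pure SO3 = 380.6 × 0.9163 = 348.74 g.
n(SO3) = 348.74 / 80.06 = 4.3560 mol.
Step 1 (SO3:H2SO4 = 1:1): theoretical n(H2SO4) = 4.3560 mol; at 58.17% yield, n(H2SO4) = 2.5339 mol.
Step 2 (H2SO4:H2 = 1:1): theoretical n(H2) = 2.5339 mol, so theoretical mass = 2.5339 × 2.016 = 5.1083 g.
At 77.66% yield, actual mass of H2 = 5.1083 × 0.7766 = 3.9671 g.

3.967 g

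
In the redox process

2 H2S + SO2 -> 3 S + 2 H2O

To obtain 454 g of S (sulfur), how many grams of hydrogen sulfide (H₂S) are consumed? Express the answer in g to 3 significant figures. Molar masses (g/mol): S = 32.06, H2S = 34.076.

322 g

n(S) = 454.0 g / 32.06 g/mol = 14.16 mol.
From the equation the S:H2S mole ratio is 3:2, so n(H2S) = 14.16 × 2/3 = 9.441 mol.
Mass of H2S = 9.441 mol × 34.076 g/mol = 321.7 g.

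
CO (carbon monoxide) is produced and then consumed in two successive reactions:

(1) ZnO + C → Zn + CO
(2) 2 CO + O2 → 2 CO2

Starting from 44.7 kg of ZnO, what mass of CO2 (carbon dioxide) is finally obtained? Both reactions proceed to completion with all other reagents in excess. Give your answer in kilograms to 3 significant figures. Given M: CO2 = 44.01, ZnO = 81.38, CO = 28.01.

24.2 kg

44.7 kg = 44700 g.
n(ZnO) = 44700 / 81.38 = 549.3 mol.
Step 1 gives a 1:1 ratio of ZnO to CO, so n(CO) = 549.3 mol.
In step 2 the CO:CO2 ratio is 2:2, so n(CO2) = 549.3 mol.
Mass of CO2 = 549.3 × 44.01 = 24170 g = 24.2 kg.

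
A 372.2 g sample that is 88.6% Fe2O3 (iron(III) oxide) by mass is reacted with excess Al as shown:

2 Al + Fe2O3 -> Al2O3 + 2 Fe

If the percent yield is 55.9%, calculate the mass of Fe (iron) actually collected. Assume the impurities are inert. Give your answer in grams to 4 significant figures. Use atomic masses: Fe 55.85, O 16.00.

128.9 g

Pure Fe2O3 available = 372.2 g × 0.886 = 329.77 g.
M(Fe2O3) = 2(55.85) + 3(16.00) = 159.70 g/mol.
M(Fe) = 55.85 g/mol.
n(Fe2O3) = 329.77 g / 159.70 g/mol = 2.0649 mol.
From the equation the Fe2O3:Fe mole ratio is 1:2, so n(Fe) = 2.0649 × 2/1 = 4.1299 mol.
Mass of Fe = 4.1299 mol × 55.85 g/mol = 230.65 g.
Actual mass collected = 230.65 g × 0.559 = 128.93 g.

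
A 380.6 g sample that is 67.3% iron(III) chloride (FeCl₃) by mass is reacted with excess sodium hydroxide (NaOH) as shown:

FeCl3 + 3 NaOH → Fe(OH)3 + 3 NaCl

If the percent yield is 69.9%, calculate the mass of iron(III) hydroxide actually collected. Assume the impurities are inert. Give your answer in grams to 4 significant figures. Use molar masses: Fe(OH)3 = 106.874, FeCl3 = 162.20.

118.0 g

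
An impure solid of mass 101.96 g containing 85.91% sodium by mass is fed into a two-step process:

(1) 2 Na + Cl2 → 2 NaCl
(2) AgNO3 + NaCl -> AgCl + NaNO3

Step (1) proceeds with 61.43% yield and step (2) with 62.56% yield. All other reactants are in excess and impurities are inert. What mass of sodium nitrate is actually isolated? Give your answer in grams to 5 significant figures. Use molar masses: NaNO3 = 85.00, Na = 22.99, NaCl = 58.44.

124.46 g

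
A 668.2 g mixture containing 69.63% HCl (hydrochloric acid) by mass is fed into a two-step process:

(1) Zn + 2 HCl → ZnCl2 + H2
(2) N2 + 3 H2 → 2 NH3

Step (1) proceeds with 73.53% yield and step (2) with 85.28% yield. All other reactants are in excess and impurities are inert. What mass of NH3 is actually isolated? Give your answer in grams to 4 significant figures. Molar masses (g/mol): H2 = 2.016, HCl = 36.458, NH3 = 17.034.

Pure HCl = 668.2 × 0.6963 = 465.27 g.
n(HCl) = 465.27 / 36.458 = 12.762 mol.
Step 1 (HCl:H2 = 2:1): theoretical n(H2) = 6.3809 mol; at 73.53% yield, n(H2) = 4.6919 mol.
Step 2 (H2:NH3 = 3:2): theoretical n(NH3) = 3.1279 mol, so theoretical mass = 3.1279 × 17.034 = 53.281 g.
At 85.28% yield, actual mass of NH3 = 53.281 × 0.8528 = 45.438 g.

45.44 g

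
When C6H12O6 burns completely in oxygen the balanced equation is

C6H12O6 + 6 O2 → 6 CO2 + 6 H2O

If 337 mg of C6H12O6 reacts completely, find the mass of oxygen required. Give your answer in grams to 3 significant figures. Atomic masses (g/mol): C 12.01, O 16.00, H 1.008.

0.359 g

M(C6H12O6) = 6(12.01) + 12(1.008) + 6(16.00) = 180.156 g/mol.
M(O2) = 2(16.00) = 32.00 g/mol.
Convert: 337 mg = 0.3370 g.
n(C6H12O6) = 0.3370 g / 180.156 g/mol = 0.001871 mol.
From the equation the C6H12O6:O2 mole ratio is 1:6, so n(O2) = 0.001871 × 6/1 = 0.01122 mol.
Mass of O2 = 0.01122 mol × 32.00 g/mol = 0.3592 g.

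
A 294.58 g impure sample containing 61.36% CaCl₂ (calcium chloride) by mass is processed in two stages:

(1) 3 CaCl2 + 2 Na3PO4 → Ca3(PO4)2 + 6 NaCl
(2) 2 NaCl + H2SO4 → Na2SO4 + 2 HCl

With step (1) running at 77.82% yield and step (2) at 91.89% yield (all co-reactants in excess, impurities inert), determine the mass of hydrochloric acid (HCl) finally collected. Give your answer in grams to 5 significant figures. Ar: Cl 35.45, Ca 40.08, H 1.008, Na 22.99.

84.923 g

Pure CaCl2 = 294.58 × 0.6136 = 180.754 g.
M(CaCl2) = 40.08 + 2(35.45) = 110.98 g/mol.
M(HCl) = 1.008 + 35.45 = 36.458 g/mol.
n(CaCl2) = 180.754 / 110.98 = 1.62871 mol.
Step 1 (CaCl2:NaCl = 3:6): theoretical n(NaCl) = 3.25742 mol; at 77.82% yield, n(NaCl) = 2.53492 mol.
Step 2 (NaCl:HCl = 2:2): theoretical n(HCl) = 2.53492 mol, so theoretical mass = 2.53492 × 36.458 = 92.4183 g.
At 91.89% yield, actual mass of HCl = 92.4183 × 0.9189 = 84.9232 g.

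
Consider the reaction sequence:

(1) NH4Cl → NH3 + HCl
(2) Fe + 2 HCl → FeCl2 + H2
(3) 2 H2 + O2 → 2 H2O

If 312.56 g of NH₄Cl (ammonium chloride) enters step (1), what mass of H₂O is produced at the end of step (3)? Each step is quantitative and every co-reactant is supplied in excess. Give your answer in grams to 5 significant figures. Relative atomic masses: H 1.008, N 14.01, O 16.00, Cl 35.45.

M(NH4Cl) = 14.01 + 4(1.008) + 35.45 = 53.492 g/mol.
M(H2O) = 2(1.008) + 16.00 = 18.016 g/mol.
n(NH4Cl) = 312.56 / 53.492 = 5.84312 mol.
Reaction (1): NH4Cl→HCl ratio 1:1 ⇒ n(HCl) = 5.84312 mol.
Reaction (2): HCl→H2 ratio 2:1 ⇒ n(H2) = 2.92156 mol.
Reaction (3): H2→H2O ratio 2:2 ⇒ n(H2O) = 2.92156 mol.
Mass of H2O = 2.92156 × 18.016 = 52.6348 g.

52.635 g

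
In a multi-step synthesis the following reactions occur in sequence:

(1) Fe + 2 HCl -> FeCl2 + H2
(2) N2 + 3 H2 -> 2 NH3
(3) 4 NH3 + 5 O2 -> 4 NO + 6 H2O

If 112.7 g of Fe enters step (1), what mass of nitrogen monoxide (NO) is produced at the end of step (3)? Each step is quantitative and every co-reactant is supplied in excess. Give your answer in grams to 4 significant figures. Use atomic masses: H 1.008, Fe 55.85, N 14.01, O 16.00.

40.37 g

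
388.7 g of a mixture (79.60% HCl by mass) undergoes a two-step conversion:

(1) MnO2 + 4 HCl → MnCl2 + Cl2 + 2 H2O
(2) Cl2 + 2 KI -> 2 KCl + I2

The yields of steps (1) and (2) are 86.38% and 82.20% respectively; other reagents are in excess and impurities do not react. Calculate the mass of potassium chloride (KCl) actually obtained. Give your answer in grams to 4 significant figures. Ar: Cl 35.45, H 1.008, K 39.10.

224.6 g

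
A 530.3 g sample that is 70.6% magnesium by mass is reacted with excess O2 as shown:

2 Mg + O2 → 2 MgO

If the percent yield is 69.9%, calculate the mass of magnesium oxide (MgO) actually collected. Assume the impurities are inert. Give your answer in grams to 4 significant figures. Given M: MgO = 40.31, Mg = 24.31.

433.9 g

Pure Mg available = 530.3 g × 0.706 = 374.39 g.
n(Mg) = 374.39 g / 24.31 g/mol = 15.401 mol.
From the equation the Mg:MgO mole ratio is 2:2, so n(MgO) = 15.401 × 2/2 = 15.401 mol.
Mass of MgO = 15.401 mol × 40.31 g/mol = 620.80 g.
Actual mass collected = 620.80 g × 0.699 = 433.94 g.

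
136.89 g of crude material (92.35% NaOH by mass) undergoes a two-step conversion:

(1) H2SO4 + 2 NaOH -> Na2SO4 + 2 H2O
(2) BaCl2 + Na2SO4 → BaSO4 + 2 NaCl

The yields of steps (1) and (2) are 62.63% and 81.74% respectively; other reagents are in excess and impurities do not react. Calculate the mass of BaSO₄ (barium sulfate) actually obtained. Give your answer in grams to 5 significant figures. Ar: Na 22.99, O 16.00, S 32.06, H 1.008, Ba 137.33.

188.82 g

Pure NaOH = 136.89 × 0.9235 = 126.418 g.
M(NaOH) = 22.99 + 16.00 + 1.008 = 39.998 g/mol.
M(BaSO4) = 137.33 + 32.06 + 4(16.00) = 233.39 g/mol.
n(NaOH) = 126.418 / 39.998 = 3.16061 mol.
Step 1 (NaOH:Na2SO4 = 2:1): theoretical n(Na2SO4) = 1.58030 mol; at 62.63% yield, n(Na2SO4) = 0.989744 mol.
Step 2 (Na2SO4:BaSO4 = 1:1): theoretical n(BaSO4) = 0.989744 mol, so theoretical mass = 0.989744 × 233.39 = 230.996 g.
At 81.74% yield, actual mass of BaSO4 = 230.996 × 0.8174 = 188.816 g.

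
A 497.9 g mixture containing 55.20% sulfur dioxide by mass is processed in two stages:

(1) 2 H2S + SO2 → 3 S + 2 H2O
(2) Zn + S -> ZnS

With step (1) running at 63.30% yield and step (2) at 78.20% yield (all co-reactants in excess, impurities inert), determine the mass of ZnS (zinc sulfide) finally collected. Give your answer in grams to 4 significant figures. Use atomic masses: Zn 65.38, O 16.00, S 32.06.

620.8 g

Pure SO2 = 497.9 × 0.5520 = 274.84 g.
M(SO2) = 32.06 + 2(16.00) = 64.06 g/mol.
M(ZnS) = 65.38 + 32.06 = 97.44 g/mol.
n(SO2) = 274.84 / 64.06 = 4.2904 mol.
Step 1 (SO2:S = 1:3): theoretical n(S) = 12.871 mol; at 63.30% yield, n(S) = 8.1474 mol.
Step 2 (S:ZnS = 1:1): theoretical n(ZnS) = 8.1474 mol, so theoretical mass = 8.1474 × 97.44 = 793.88 g.
At 78.20% yield, actual mass of ZnS = 793.88 × 0.7820 = 620.82 g.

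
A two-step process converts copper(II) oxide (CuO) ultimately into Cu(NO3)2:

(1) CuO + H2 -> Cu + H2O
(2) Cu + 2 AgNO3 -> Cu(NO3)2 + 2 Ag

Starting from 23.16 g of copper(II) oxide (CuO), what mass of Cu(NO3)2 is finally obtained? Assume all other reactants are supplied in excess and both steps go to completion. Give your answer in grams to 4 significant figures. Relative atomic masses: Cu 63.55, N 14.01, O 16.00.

54.61 g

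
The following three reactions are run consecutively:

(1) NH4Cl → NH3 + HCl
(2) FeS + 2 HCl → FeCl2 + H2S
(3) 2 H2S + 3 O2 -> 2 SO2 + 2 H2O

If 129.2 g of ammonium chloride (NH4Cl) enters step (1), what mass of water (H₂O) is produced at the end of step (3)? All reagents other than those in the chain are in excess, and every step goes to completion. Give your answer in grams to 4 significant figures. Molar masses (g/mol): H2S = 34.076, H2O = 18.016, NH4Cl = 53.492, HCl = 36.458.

n(NH4Cl) = 129.2 / 53.492 = 2.4153 mol.
Reaction (1): NH4Cl→HCl ratio 1:1 ⇒ n(HCl) = 2.4153 mol.
Reaction (2): HCl→H2S ratio 2:1 ⇒ n(H2S) = 1.2077 mol.
Reaction (3): H2S→H2O ratio 2:2 ⇒ n(H2O) = 1.2077 mol.
Mass of H2O = 1.2077 × 18.016 = 21.757 g.

21.76 g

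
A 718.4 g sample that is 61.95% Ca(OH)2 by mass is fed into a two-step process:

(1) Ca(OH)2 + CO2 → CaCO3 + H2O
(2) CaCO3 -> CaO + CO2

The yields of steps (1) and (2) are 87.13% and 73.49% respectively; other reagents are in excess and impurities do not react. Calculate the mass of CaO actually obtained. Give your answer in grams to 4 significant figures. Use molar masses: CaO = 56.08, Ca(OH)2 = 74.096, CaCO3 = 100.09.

Pure Ca(OH)2 = 718.4 × 0.6195 = 445.05 g.
n(Ca(OH)2) = 445.05 / 74.096 = 6.0064 mol.
Step 1 (Ca(OH)2:CaCO3 = 1:1): theoretical n(CaCO3) = 6.0064 mol; at 87.13% yield, n(CaCO3) = 5.2334 mol.
Step 2 (CaCO3:CaO = 1:1): theoretical n(CaO) = 5.2334 mol, so theoretical mass = 5.2334 × 56.08 = 293.49 g.
At 73.49% yield, actual mass of CaO = 293.49 × 0.7349 = 215.68 g.

215.7 g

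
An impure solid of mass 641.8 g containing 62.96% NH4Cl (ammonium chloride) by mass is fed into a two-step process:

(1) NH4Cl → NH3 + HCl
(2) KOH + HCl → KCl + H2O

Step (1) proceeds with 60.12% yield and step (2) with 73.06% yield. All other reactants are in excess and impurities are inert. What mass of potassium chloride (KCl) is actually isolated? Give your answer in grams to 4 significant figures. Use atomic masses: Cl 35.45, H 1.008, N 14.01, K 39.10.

247.4 g

Pure NH4Cl = 641.8 × 0.6296 = 404.08 g.
M(NH4Cl) = 14.01 + 4(1.008) + 35.45 = 53.492 g/mol.
M(KCl) = 39.10 + 35.45 = 74.55 g/mol.
n(NH4Cl) = 404.08 / 53.492 = 7.5540 mol.
Step 1 (NH4Cl:HCl = 1:1): theoretical n(HCl) = 7.5540 mol; at 60.12% yield, n(HCl) = 4.5415 mol.
Step 2 (HCl:KCl = 1:1): theoretical n(KCl) = 4.5415 mol, so theoretical mass = 4.5415 × 74.55 = 338.57 g.
At 73.06% yield, actual mass of KCl = 338.57 × 0.7306 = 247.36 g.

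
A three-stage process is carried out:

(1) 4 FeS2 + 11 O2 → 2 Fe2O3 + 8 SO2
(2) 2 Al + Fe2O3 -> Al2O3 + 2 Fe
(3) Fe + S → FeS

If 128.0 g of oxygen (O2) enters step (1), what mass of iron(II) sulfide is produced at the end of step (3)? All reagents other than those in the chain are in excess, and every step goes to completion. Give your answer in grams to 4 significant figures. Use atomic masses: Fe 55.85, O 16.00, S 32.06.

M(O2) = 2(16.00) = 32.00 g/mol.
M(FeS) = 55.85 + 32.06 = 87.91 g/mol.
n(O2) = 128.0 / 32.00 = 4.0000 mol.
Reaction (1): O2→Fe2O3 ratio 11:2 ⇒ n(Fe2O3) = 0.72727 mol.
Reaction (2): Fe2O3→Fe ratio 1:2 ⇒ n(Fe) = 1.4545 mol.
Reaction (3): Fe→FeS ratio 1:1 ⇒ n(FeS) = 1.4545 mol.
Mass of FeS = 1.4545 × 87.91 = 127.87 g.

127.9 g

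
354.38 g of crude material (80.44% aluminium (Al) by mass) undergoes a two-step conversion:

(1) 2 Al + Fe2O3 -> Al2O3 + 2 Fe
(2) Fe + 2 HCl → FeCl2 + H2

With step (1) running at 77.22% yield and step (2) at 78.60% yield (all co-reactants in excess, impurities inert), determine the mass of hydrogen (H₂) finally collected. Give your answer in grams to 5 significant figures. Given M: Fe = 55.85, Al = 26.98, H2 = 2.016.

Pure Al = 354.38 × 0.8044 = 285.063 g.
n(Al) = 285.063 / 26.98 = 10.5657 mol.
Step 1 (Al:Fe = 2:2): theoretical n(Fe) = 10.5657 mol; at 77.22% yield, n(Fe) = 8.15885 mol.
Step 2 (Fe:H2 = 1:1): theoretical n(H2) = 8.15885 mol, so theoretical mass = 8.15885 × 2.016 = 16.4482 g.
At 78.60% yield, actual mass of H2 = 16.4482 × 0.7860 = 12.9283 g.

12.928 g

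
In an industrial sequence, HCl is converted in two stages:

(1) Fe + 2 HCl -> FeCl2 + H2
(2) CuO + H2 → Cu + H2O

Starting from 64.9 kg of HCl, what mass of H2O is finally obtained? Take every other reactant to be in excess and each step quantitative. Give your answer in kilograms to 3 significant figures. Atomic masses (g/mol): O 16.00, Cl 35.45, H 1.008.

16.0 kg

M(HCl) = 1.008 + 35.45 = 36.458 g/mol.
M(H2O) = 2(1.008) + 16.00 = 18.016 g/mol.
64.9 kg = 64900 g.
n(HCl) = 64900 / 36.458 = 1780 mol.
Step 1 gives a 2:1 ratio of HCl to H2, so n(H2) = 890.1 mol.
In step 2 the H2:H2O ratio is 1:1, so n(H2O) = 890.1 mol.
Mass of H2O = 890.1 × 18.016 = 16040 g = 16.0 kg.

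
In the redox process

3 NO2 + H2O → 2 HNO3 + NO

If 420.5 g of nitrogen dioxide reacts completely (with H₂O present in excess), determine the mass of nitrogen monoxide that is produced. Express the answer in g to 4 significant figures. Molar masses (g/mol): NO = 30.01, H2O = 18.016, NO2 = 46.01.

91.42 g

n(NO2) = 420.50 g / 46.01 g/mol = 9.1393 mol.
From the equation the NO2:NO mole ratio is 3:1, so n(NO) = 9.1393 × 1/3 = 3.0464 mol.
Mass of NO = 3.0464 mol × 30.01 g/mol = 91.424 g.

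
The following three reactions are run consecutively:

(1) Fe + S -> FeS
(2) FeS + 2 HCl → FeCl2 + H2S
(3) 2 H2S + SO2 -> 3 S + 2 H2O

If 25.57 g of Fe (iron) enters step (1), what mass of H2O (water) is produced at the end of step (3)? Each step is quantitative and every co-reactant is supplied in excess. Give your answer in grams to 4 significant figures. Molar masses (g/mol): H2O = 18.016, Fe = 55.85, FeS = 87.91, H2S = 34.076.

n(Fe) = 25.57 / 55.85 = 0.45783 mol.
Reaction (1): Fe→FeS ratio 1:1 ⇒ n(FeS) = 0.45783 mol.
Reaction (2): FeS→H2S ratio 1:1 ⇒ n(H2S) = 0.45783 mol.
Reaction (3): H2S→H2O ratio 2:2 ⇒ n(H2O) = 0.45783 mol.
Mass of H2O = 0.45783 × 18.016 = 8.2483 g.

8.248 g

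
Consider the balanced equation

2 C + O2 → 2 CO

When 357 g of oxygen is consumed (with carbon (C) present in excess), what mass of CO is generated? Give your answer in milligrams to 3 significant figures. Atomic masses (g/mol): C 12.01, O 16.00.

M(O2) = 2(16.00) = 32.00 g/mol.
M(CO) = 12.01 + 16.00 = 28.01 g/mol.
n(O2) = 357.0 g / 32.00 g/mol = 11.16 mol.
From the equation the O2:CO mole ratio is 1:2, so n(CO) = 11.16 × 2/1 = 22.31 mol.
Mass of CO = 22.31 mol × 28.01 g/mol = 625.0 g.
Converting to mg: 625.0 g = 625000 mg.

625000 mg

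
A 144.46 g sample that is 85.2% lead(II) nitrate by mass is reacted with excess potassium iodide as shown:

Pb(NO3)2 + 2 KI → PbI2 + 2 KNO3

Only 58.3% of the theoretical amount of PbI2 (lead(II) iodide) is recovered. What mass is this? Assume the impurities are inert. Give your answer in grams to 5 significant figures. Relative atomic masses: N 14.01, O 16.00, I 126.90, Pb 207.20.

Pure Pb(NO3)2 available = 144.46 g × 0.852 = 123.080 g.
M(Pb(NO3)2) = 207.20 + 2(14.01) + 6(16.00) = 331.22 g/mol.
M(PbI2) = 207.20 + 2(126.90) = 461.00 g/mol.
n(Pb(NO3)2) = 123.080 g / 331.22 g/mol = 0.371596 mol.
From the equation the Pb(NO3)2:PbI2 mole ratio is 1:1, so n(PbI2) = 0.371596 × 1/1 = 0.371596 mol.
Mass of PbI2 = 0.371596 mol × 461.00 g/mol = 171.306 g.
Actual mass collected = 171.306 g × 0.583 = 99.8712 g.

99.871 g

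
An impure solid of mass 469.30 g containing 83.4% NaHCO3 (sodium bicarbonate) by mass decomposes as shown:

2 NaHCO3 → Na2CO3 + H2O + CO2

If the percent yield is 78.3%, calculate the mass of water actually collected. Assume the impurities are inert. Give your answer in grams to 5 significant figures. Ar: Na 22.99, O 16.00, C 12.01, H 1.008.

32.861 g

Pure NaHCO3 available = 469.30 g × 0.834 = 391.396 g.
M(NaHCO3) = 22.99 + 1.008 + 12.01 + 3(16.00) = 84.008 g/mol.
M(H2O) = 2(1.008) + 16.00 = 18.016 g/mol.
n(NaHCO3) = 391.396 g / 84.008 g/mol = 4.65903 mol.
From the equation the NaHCO3:H2O mole ratio is 2:1, so n(H2O) = 4.65903 × 1/2 = 2.32952 mol.
Mass of H2O = 2.32952 mol × 18.016 g/mol = 41.9686 g.
Actual mass collected = 41.9686 g × 0.783 = 32.8614 g.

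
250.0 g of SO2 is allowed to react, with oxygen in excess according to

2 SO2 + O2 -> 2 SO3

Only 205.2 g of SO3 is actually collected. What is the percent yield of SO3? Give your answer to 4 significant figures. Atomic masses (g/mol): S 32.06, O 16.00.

M(SO2) = 32.06 + 2(16.00) = 64.06 g/mol.
M(SO3) = 32.06 + 3(16.00) = 80.06 g/mol.
n(SO2) = 250.00 g / 64.06 g/mol = 3.9026 mol.
From the equation the SO2:SO3 mole ratio is 2:2, so n(SO3) = 3.9026 × 2/2 = 3.9026 mol.
Mass of SO3 = 3.9026 mol × 80.06 g/mol = 312.44 g.
This is the theoretical yield. Percent yield = 205.2 g / 312.44 g × 100% = 65.676%.

65.68 %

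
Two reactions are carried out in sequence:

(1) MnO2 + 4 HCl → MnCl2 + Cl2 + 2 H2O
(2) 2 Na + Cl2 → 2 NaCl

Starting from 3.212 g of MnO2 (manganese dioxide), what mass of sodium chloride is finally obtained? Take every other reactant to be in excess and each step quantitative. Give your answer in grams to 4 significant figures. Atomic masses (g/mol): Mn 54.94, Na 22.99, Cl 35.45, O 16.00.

M(MnO2) = 54.94 + 2(16.00) = 86.94 g/mol.
M(NaCl) = 22.99 + 35.45 = 58.44 g/mol.
n(MnO2) = 3.2120 / 86.94 = 0.036945 mol.
Step 1 gives a 1:1 ratio of MnO2 to Cl2, so n(Cl2) = 0.036945 mol.
In step 2 the Cl2:NaCl ratio is 1:2, so n(NaCl) = 0.073890 mol.
Mass of NaCl = 0.073890 × 58.44 = 4.3181 g.

4.318 g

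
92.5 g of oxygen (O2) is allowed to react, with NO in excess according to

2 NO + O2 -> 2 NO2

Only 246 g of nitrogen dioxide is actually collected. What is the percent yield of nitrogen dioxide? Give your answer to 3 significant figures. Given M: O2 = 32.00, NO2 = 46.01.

92.5 %

n(O2) = 92.50 g / 32.00 g/mol = 2.891 mol.
From the equation the O2:NO2 mole ratio is 1:2, so n(NO2) = 2.891 × 2/1 = 5.781 mol.
Mass of NO2 = 5.781 mol × 46.01 g/mol = 266.0 g.
This is the theoretical yield. Percent yield = 246 g / 266.0 g × 100% = 92.48%.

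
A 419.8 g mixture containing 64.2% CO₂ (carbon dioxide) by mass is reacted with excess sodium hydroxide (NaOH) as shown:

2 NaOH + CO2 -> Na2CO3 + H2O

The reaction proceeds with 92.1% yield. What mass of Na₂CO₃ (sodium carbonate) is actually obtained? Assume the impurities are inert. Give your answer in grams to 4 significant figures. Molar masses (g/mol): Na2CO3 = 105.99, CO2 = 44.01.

597.8 g

Pure CO2 available = 419.8 g × 0.642 = 269.51 g.
n(CO2) = 269.51 g / 44.01 g/mol = 6.1239 mol.
From the equation the CO2:Na2CO3 mole ratio is 1:1, so n(Na2CO3) = 6.1239 × 1/1 = 6.1239 mol.
Mass of Na2CO3 = 6.1239 mol × 105.99 g/mol = 649.07 g.
Actual mass collected = 649.07 g × 0.921 = 597.79 g.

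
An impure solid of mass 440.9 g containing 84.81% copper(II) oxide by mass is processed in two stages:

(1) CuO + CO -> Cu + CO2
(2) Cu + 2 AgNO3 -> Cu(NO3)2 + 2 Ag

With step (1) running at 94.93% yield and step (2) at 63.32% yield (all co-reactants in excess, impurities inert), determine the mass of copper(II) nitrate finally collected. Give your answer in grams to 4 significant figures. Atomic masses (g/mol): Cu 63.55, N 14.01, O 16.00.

530.0 g

Pure CuO = 440.9 × 0.8481 = 373.93 g.
M(CuO) = 63.55 + 16.00 = 79.55 g/mol.
M(Cu(NO3)2) = 63.55 + 2(14.01) + 6(16.00) = 187.57 g/mol.
n(CuO) = 373.93 / 79.55 = 4.7005 mol.
Step 1 (CuO:Cu = 1:1): theoretical n(Cu) = 4.7005 mol; at 94.93% yield, n(Cu) = 4.4622 mol.
Step 2 (Cu:Cu(NO3)2 = 1:1): theoretical n(Cu(NO3)2) = 4.4622 mol, so theoretical mass = 4.4622 × 187.57 = 836.98 g.
At 63.32% yield, actual mass of Cu(NO3)2 = 836.98 × 0.6332 = 529.97 g.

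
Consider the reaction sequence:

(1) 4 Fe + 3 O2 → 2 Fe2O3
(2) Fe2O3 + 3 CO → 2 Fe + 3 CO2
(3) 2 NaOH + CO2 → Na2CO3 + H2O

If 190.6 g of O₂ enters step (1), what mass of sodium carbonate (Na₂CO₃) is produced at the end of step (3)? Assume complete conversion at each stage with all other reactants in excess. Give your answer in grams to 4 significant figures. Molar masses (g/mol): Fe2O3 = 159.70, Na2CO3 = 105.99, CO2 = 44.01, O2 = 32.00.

1263 g

n(O2) = 190.6 / 32.00 = 5.9562 mol.
Reaction (1): O2→Fe2O3 ratio 3:2 ⇒ n(Fe2O3) = 3.9708 mol.
Reaction (2): Fe2O3→CO2 ratio 1:3 ⇒ n(CO2) = 11.912 mol.
Reaction (3): CO2→Na2CO3 ratio 1:1 ⇒ n(Na2CO3) = 11.912 mol.
Mass of Na2CO3 = 11.912 × 105.99 = 1262.6 g.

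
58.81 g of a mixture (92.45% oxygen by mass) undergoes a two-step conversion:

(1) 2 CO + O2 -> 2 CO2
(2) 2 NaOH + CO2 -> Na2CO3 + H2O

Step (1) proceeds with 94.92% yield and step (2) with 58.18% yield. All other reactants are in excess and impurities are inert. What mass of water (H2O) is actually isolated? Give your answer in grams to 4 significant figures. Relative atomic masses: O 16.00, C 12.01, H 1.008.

Pure O2 = 58.81 × 0.9245 = 54.370 g.
M(O2) = 2(16.00) = 32.00 g/mol.
M(H2O) = 2(1.008) + 16.00 = 18.016 g/mol.
n(O2) = 54.370 / 32.00 = 1.6991 mol.
Step 1 (O2:CO2 = 1:2): theoretical n(CO2) = 3.3981 mol; at 94.92% yield, n(CO2) = 3.2255 mol.
Step 2 (CO2:H2O = 1:1): theoretical n(H2O) = 3.2255 mol, so theoretical mass = 3.2255 × 18.016 = 58.110 g.
At 58.18% yield, actual mass of H2O = 58.110 × 0.5818 = 33.809 g.

33.81 g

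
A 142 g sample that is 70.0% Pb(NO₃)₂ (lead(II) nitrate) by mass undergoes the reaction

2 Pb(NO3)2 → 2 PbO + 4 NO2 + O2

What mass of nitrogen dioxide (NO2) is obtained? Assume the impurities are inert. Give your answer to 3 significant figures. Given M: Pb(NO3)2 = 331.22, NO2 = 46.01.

27.6 g

Mass of pure Pb(NO3)2 = 142 g × 0.700 = 99.40 g.
n(Pb(NO3)2) = 99.40 g / 331.22 g/mol = 0.3001 mol.
From the equation the Pb(NO3)2:NO2 mole ratio is 2:4, so n(NO2) = 0.3001 × 4/2 = 0.6002 mol.
Mass of NO2 = 0.6002 mol × 46.01 g/mol = 27.62 g.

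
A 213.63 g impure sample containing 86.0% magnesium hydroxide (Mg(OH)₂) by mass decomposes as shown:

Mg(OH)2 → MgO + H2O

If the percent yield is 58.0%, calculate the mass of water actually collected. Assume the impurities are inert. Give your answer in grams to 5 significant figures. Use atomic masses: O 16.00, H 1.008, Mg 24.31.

Pure Mg(OH)2 available = 213.63 g × 0.860 = 183.722 g.
M(Mg(OH)2) = 24.31 + 2(16.00) + 2(1.008) = 58.326 g/mol.
M(H2O) = 2(1.008) + 16.00 = 18.016 g/mol.
n(Mg(OH)2) = 183.722 g / 58.326 g/mol = 3.14991 mol.
From the equation the Mg(OH)2:H2O mole ratio is 1:1, so n(H2O) = 3.14991 × 1/1 = 3.14991 mol.
Mass of H2O = 3.14991 mol × 18.016 g/mol = 56.7488 g.
Actual mass collected = 56.7488 g × 0.580 = 32.9143 g.

32.914 g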